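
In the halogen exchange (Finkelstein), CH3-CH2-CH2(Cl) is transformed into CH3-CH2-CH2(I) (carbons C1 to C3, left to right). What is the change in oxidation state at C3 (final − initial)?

0

Before: C3 has 1 bond to C, 2 bonds to H, 1 bond to Cl → oxidation state -1.
After: C3 has 1 bond to C, 2 bonds to H, 1 bond to I → oxidation state -1.
Δ = -1 − (-1) = 0, so no net redox change at C3.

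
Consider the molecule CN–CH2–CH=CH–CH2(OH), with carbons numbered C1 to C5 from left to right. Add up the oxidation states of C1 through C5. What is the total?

Tallying each carbon's bonds:
C1: 1C, 3N → 0 + 3 = +3
C2: 2C, 2H → 0 − 2 = -2
C3: 3C, 1H → 0 − 1 = -1
C4: 3C, 1H → 0 − 1 = -1
C5: 1C, 2H, 1O → 0 − 2 + 1 = -1
Sum = +3 − 2 − 1 − 1 − 1 = -2.

-2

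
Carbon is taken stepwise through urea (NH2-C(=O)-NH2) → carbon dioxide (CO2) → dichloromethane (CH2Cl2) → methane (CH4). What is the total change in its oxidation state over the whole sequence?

-8

Carbon oxidation states along the series — urea: +4, carbon dioxide: +4, dichloromethane: 0, methane: -4.
Net change = -4 − (+4) = -8.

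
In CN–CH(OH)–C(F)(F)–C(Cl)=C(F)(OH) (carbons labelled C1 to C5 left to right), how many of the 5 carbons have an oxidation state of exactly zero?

Tallying each carbon's bonds:
C1: 1C, 3N → 0 + 3 = +3
C2: 2C, 1H, 1O → 0 − 1 + 1 = 0
C3: 2C, 2F → 0 + 2 = +2
C4: 3C, 1Cl → 0 + 1 = +1
C5: 2C, 1O, 1F → 0 + 1 + 1 = +2
1 carbon (C2) meets the condition.

1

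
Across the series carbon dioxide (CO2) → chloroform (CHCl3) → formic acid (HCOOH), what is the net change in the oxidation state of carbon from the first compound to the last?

Carbon oxidation states along the series — carbon dioxide: +4, chloroform: +2, formic acid: +2.
Net change = +2 − (+4) = -2.

-2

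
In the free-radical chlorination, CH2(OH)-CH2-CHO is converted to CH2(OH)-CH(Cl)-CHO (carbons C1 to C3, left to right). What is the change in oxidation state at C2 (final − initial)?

Before: C2 has 2 bonds to C, 2 bonds to H → oxidation state -2.
After: C2 has 2 bonds to C, 1 bond to H, 1 bond to Cl → oxidation state 0.
Δ = 0 − (-2) = +2, so this is an oxidation at C2.

+2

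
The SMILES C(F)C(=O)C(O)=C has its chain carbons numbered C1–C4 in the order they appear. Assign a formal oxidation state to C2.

C2 has one bond to C (0), one bond to C (0), a double bond to O (2×+1 = +2).
Oxidation state = 0 + 0 + 2 = +2.

+2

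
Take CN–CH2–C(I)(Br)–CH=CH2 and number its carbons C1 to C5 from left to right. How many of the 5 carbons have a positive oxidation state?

2

Tallying each carbon's bonds:
C1: 1C, 3N → 0 + 3 = +3
C2: 2C, 2H → 0 − 2 = -2
C3: 2C, 1Br, 1I → 0 + 1 + 1 = +2
C4: 3C, 1H → 0 − 1 = -1
C5: 2C, 2H → 0 − 2 = -2
2 carbons (C1, C3) meet the condition.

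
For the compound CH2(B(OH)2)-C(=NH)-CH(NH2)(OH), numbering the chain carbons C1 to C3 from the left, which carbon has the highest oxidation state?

C2

Count +1 for every bond to an atom more electronegative than carbon and −1 for every bond to one less electronegative; C–C bonds are 0. Tallying each carbon:
C1: 1C, 2H, 1B → 0 − 2 − 1 = -3
C2: 2C, 2N → 0 + 2 = +2
C3: 1C, 1H, 1O, 1N → 0 − 1 + 1 + 1 = +1
The most oxidised carbon is C2 at +2.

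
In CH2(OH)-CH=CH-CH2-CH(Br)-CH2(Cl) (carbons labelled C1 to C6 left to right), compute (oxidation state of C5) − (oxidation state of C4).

C5: 2C, 1H, 1Br → 0 − 1 + 1 = 0
C4: 2C, 2H → 0 − 2 = -2
Difference: 0 − (-2) = +2.

+2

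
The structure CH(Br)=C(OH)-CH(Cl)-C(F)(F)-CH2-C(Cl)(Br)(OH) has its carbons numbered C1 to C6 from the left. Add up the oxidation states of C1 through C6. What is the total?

Bonds to more-electronegative neighbours contribute +1 each, bonds to H or metals contribute −1 each, and C–C bonds contribute 0. Tallying each carbon:
C1: 2C, 1H, 1Br → 0 − 1 + 1 = 0
C2: 3C, 1O → 0 + 1 = +1
C3: 2C, 1H, 1Cl → 0 − 1 + 1 = 0
C4: 2C, 2F → 0 + 2 = +2
C5: 2C, 2H → 0 − 2 = -2
C6: 1C, 1O, 1Cl, 1Br → 0 + 1 + 1 + 1 = +3
Sum = 0 + 1 + 0 + 2 − 2 + 3 = +4.

+4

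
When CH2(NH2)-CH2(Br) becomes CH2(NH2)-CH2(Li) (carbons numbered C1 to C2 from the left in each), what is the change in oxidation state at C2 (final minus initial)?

Before: C2 has 1 bond to C, 2 bonds to H, 1 bond to Br → oxidation state -1.
After: C2 has 1 bond to C, 2 bonds to H, 1 bond to Li → oxidation state -3.
Δ = -3 − (-1) = -2, so this is a reduction at C2.

-2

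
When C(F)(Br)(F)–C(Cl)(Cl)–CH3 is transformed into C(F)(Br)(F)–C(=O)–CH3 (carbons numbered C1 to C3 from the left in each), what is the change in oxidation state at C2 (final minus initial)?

0

Before: C2 has 2 bonds to C, 2 bonds to Cl → oxidation state +2.
After: C2 has 2 bonds to C, 2 bonds to O → oxidation state +2.
Δ = +2 − (+2) = 0, so no net redox change at C2.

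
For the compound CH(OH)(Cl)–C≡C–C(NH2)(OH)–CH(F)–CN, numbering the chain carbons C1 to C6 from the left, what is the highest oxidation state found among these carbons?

+3

Tallying each carbon's bonds:
C1: 1C, 1H, 1O, 1Cl → 0 − 1 + 1 + 1 = +1
C2: 4C → 0 = 0
C3: 4C → 0 = 0
C4: 2C, 1O, 1N → 0 + 1 + 1 = +2
C5: 2C, 1H, 1F → 0 − 1 + 1 = 0
C6: 1C, 3N → 0 + 3 = +3
The highest value is +3.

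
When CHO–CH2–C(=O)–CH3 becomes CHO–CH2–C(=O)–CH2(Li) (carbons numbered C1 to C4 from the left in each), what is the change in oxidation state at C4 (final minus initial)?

Before: C4 has 1 bond to C, 3 bonds to H → oxidation state -3.
After: C4 has 1 bond to C, 2 bonds to H, 1 bond to Li → oxidation state -3.
Δ = -3 − (-3) = 0, so no net redox change at C4.

0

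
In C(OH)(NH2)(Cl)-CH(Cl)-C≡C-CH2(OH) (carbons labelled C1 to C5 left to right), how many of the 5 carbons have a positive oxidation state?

Count +1 for every bond to an atom more electronegative than carbon and −1 for every bond to one less electronegative; C–C bonds are 0. Tallying each carbon:
C1: 1C, 1O, 1N, 1Cl → 0 + 1 + 1 + 1 = +3
C2: 2C, 1H, 1Cl → 0 − 1 + 1 = 0
C3: 4C → 0 = 0
C4: 4C → 0 = 0
C5: 1C, 2H, 1O → 0 − 2 + 1 = -1
1 carbon (C1) meets the condition.

1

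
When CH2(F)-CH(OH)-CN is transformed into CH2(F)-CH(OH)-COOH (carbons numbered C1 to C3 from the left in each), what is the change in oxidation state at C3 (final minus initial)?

Before: C3 has 1 bond to C, 3 bonds to N → oxidation state +3.
After: C3 has 1 bond to C, 3 bonds to O → oxidation state +3.
Δ = +3 − (+3) = 0, so no net redox change at C3.

0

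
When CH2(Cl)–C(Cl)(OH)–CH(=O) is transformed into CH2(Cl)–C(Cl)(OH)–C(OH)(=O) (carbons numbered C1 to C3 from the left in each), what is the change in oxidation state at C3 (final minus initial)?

Before: C3 has 1 bond to C, 1 bond to H, 2 bonds to O → oxidation state +1.
After: C3 has 1 bond to C, 3 bonds to O → oxidation state +3.
Δ = +3 − (+1) = +2, so this is an oxidation at C3.

+2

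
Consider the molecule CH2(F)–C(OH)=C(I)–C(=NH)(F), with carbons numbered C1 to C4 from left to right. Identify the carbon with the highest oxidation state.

C4

Count +1 for every bond to an atom more electronegative than carbon and −1 for every bond to one less electronegative; C–C bonds are 0. Tallying each carbon:
C1: 1C, 2H, 1F → 0 − 2 + 1 = -1
C2: 3C, 1O → 0 + 1 = +1
C3: 3C, 1I → 0 + 1 = +1
C4: 1C, 2N, 1F → 0 + 2 + 1 = +3
The most oxidised carbon is C4 at +3.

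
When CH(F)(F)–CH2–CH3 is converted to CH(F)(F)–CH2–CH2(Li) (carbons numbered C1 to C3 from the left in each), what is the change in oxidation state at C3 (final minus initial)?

0

Before: C3 has 1 bond to C, 3 bonds to H → oxidation state -3.
After: C3 has 1 bond to C, 2 bonds to H, 1 bond to Li → oxidation state -3.
Δ = -3 − (-3) = 0, so no net redox change at C3.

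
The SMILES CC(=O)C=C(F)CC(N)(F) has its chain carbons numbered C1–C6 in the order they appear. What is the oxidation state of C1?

-3

C1 has one bond to C (0), one bond to H (-1), one bond to H (-1), one bond to H (-1).
Oxidation state = 0 − 1 − 1 − 1 = -3.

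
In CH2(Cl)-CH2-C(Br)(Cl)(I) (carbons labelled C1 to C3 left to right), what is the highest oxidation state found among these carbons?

+3

Bonds to more-electronegative neighbours contribute +1 each, bonds to H or metals contribute −1 each, and C–C bonds contribute 0. Tallying each carbon:
C1: 1C, 2H, 1Cl → 0 − 2 + 1 = -1
C2: 2C, 2H → 0 − 2 = -2
C3: 1C, 1Cl, 1Br, 1I → 0 + 1 + 1 + 1 = +3
The highest value is +3.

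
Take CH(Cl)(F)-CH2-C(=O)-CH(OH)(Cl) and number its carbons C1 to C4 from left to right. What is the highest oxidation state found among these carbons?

Count +1 for every bond to an atom more electronegative than carbon and −1 for every bond to one less electronegative; C–C bonds are 0. Tallying each carbon:
C1: 1C, 1H, 1F, 1Cl → 0 − 1 + 1 + 1 = +1
C2: 2C, 2H → 0 − 2 = -2
C3: 2C, 2O → 0 + 2 = +2
C4: 1C, 1H, 1O, 1Cl → 0 − 1 + 1 + 1 = +1
The highest value is +2.

+2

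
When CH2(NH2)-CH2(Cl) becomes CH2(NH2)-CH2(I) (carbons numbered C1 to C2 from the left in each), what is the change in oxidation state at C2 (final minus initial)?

Before: C2 has 1 bond to C, 2 bonds to H, 1 bond to Cl → oxidation state -1.
After: C2 has 1 bond to C, 2 bonds to H, 1 bond to I → oxidation state -1.
Δ = -1 − (-1) = 0, so no net redox change at C2.

0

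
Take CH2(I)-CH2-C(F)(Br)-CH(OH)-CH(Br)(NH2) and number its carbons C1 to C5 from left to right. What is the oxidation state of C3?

Bonds to more-electronegative neighbours contribute +1 each, bonds to H or metals contribute −1 each, and C–C bonds contribute 0.
C3 has one bond to C (0), one bond to C (0), one bond to F (+1), one bond to Br (+1).
Oxidation state = 0 + 0 + 1 + 1 = +2.

+2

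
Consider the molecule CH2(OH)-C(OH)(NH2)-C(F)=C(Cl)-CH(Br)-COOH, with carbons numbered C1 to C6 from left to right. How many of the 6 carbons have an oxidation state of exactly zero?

1

Each bond to a more electronegative atom (O, N, halogen) counts +1, each bond to a less electronegative atom (H, metal, B, Si) counts −1, and each C–C bond counts 0. Tallying each carbon:
C1: 1C, 2H, 1O → 0 − 2 + 1 = -1
C2: 2C, 1O, 1N → 0 + 1 + 1 = +2
C3: 3C, 1F → 0 + 1 = +1
C4: 3C, 1Cl → 0 + 1 = +1
C5: 2C, 1H, 1Br → 0 − 1 + 1 = 0
C6: 1C, 3O → 0 + 3 = +3
1 carbon (C5) meets the condition.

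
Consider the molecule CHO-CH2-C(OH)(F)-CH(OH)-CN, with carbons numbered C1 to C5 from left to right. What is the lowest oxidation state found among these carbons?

Tallying each carbon's bonds:
C1: 1C, 1H, 2O → 0 − 1 + 2 = +1
C2: 2C, 2H → 0 − 2 = -2
C3: 2C, 1O, 1F → 0 + 1 + 1 = +2
C4: 2C, 1H, 1O → 0 − 1 + 1 = 0
C5: 1C, 3N → 0 + 3 = +3
The lowest value is -2.

-2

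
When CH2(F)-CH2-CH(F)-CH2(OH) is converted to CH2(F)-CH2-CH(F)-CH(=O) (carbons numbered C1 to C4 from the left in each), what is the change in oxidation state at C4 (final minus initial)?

Before: C4 has 1 bond to C, 2 bonds to H, 1 bond to O → oxidation state -1.
After: C4 has 1 bond to C, 1 bond to H, 2 bonds to O → oxidation state +1.
Δ = +1 − (-1) = +2, so this is an oxidation at C4.

+2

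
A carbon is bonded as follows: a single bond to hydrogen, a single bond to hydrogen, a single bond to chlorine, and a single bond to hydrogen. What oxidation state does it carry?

-2

The carbon has one bond to Cl (+1), one bond to H (-1), one bond to H (-1), one bond to H (-1).
Oxidation state = +1 − 1 − 1 − 1 = -2.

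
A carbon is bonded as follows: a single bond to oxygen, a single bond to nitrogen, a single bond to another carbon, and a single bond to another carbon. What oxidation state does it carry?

The carbon has one bond to C (0), one bond to C (0), one bond to N (+1), one bond to O (+1).
Oxidation state = 0 + 0 + 1 + 1 = +2.

+2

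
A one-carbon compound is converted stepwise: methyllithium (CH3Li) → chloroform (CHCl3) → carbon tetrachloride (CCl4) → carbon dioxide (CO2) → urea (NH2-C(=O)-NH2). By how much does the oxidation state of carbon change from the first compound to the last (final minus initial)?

+8

Carbon oxidation states along the series — methyllithium: -4, chloroform: +2, carbon tetrachloride: +4, carbon dioxide: +4, urea: +4.
Net change = +4 − (-4) = +8.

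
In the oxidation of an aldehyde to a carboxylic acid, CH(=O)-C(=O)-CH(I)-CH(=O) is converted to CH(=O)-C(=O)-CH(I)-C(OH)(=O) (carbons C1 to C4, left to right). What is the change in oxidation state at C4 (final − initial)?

Before: C4 has 1 bond to C, 1 bond to H, 2 bonds to O → oxidation state +1.
After: C4 has 1 bond to C, 3 bonds to O → oxidation state +3.
Δ = +3 − (+1) = +2, so this is an oxidation at C4.

+2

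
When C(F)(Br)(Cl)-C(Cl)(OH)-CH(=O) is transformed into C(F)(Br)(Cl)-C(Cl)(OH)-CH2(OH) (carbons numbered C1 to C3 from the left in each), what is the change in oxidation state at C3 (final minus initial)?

Before: C3 has 1 bond to C, 1 bond to H, 2 bonds to O → oxidation state +1.
After: C3 has 1 bond to C, 2 bonds to H, 1 bond to O → oxidation state -1.
Δ = -1 − (+1) = -2, so this is a reduction at C3.

-2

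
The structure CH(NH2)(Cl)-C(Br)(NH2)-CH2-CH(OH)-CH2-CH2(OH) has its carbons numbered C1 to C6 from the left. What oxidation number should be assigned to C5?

C5 has one bond to C (0), one bond to C (0), one bond to H (-1), one bond to H (-1).
Oxidation state = 0 + 0 − 1 − 1 = -2.

-2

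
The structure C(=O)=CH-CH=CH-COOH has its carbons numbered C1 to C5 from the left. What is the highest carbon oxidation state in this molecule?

Count +1 for every bond to an atom more electronegative than carbon and −1 for every bond to one less electronegative; C–C bonds are 0. Tallying each carbon:
C1: 2C, 2O → 0 + 2 = +2
C2: 3C, 1H → 0 − 1 = -1
C3: 3C, 1H → 0 − 1 = -1
C4: 3C, 1H → 0 − 1 = -1
C5: 1C, 3O → 0 + 3 = +3
The highest value is +3.

+3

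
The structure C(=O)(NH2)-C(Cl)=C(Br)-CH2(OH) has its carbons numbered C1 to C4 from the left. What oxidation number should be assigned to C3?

C3 has a double bond to C (2×0 = 0), one bond to C (0), one bond to Br (+1).
Oxidation state = 0 + 0 + 1 = +1.

+1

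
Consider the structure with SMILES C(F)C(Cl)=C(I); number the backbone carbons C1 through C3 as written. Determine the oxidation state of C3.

Count +1 for every bond to an atom more electronegative than carbon and −1 for every bond to one less electronegative; C–C bonds are 0.
C3 has a double bond to C (2×0 = 0), one bond to I (+1), one bond to H (-1).
Oxidation state = 0 + 1 − 1 = 0.

0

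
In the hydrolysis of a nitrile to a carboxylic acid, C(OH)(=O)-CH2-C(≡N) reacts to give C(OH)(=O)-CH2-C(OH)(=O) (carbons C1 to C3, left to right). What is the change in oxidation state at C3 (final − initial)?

0

Before: C3 has 1 bond to C, 3 bonds to N → oxidation state +3.
After: C3 has 1 bond to C, 3 bonds to O → oxidation state +3.
Δ = +3 − (+3) = 0, so no net redox change at C3.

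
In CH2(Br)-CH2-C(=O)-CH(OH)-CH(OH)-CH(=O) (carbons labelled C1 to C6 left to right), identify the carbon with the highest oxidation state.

Count +1 for every bond to an atom more electronegative than carbon and −1 for every bond to one less electronegative; C–C bonds are 0. Tallying each carbon:
C1: 1C, 2H, 1Br → 0 − 2 + 1 = -1
C2: 2C, 2H → 0 − 2 = -2
C3: 2C, 2O → 0 + 2 = +2
C4: 2C, 1H, 1O → 0 − 1 + 1 = 0
C5: 2C, 1H, 1O → 0 − 1 + 1 = 0
C6: 1C, 1H, 2O → 0 − 1 + 2 = +1
The most oxidised carbon is C3 at +2.

C3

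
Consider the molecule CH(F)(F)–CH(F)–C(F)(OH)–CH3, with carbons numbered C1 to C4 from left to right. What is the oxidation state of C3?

Count +1 for every bond to an atom more electronegative than carbon and −1 for every bond to one less electronegative; C–C bonds are 0.
C3 has one bond to C (0), one bond to C (0), one bond to F (+1), one bond to O (+1).
Oxidation state = 0 + 0 + 1 + 1 = +2.

+2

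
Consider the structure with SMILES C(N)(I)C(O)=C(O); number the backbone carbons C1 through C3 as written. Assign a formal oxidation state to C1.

+1

C1 has one bond to C (0), one bond to N (+1), one bond to H (-1), one bond to I (+1).
Oxidation state = 0 + 1 − 1 + 1 = +1.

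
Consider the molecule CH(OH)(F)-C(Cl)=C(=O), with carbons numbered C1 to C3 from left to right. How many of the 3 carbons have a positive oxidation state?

3

Tallying each carbon's bonds:
C1: 1C, 1H, 1O, 1F → 0 − 1 + 1 + 1 = +1
C2: 3C, 1Cl → 0 + 1 = +1
C3: 2C, 2O → 0 + 2 = +2
3 carbons (C1, C2, C3) meet the condition.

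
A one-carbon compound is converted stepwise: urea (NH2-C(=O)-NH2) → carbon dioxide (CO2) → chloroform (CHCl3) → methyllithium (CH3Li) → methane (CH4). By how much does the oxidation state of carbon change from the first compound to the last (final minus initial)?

Carbon oxidation states along the series — urea: +4, carbon dioxide: +4, chloroform: +2, methyllithium: -4, methane: -4.
Net change = -4 − (+4) = -8.

-8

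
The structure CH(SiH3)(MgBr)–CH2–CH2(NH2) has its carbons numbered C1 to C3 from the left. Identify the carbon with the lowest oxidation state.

C1

Tallying each carbon's bonds:
C1: 1C, 1H, 1Mg, 1Si → 0 − 1 − 1 − 1 = -3
C2: 2C, 2H → 0 − 2 = -2
C3: 1C, 2H, 1N → 0 − 2 + 1 = -1
The most reduced carbon is C1 at -3.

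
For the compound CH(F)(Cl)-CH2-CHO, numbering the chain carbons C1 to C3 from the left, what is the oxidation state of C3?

+1

C3 has one bond to C (0), a double bond to O (2×+1 = +2), one bond to H (-1).
Oxidation state = 0 + 2 − 1 = +1.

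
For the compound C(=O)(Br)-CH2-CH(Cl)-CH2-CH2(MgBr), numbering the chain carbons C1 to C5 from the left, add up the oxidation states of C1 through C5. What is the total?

Bonds to more-electronegative neighbours contribute +1 each, bonds to H or metals contribute −1 each, and C–C bonds contribute 0. Tallying each carbon:
C1: 1C, 2O, 1Br → 0 + 2 + 1 = +3
C2: 2C, 2H → 0 − 2 = -2
C3: 2C, 1H, 1Cl → 0 − 1 + 1 = 0
C4: 2C, 2H → 0 − 2 = -2
C5: 1C, 2H, 1Mg → 0 − 2 − 1 = -3
Sum = +3 − 2 + 0 − 2 − 3 = -4.

-4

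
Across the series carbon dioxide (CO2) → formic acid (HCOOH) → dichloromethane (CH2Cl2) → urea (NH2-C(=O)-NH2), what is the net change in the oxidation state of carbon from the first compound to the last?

0

Carbon oxidation states along the series — carbon dioxide: +4, formic acid: +2, dichloromethane: 0, urea: +4.
Net change = +4 − (+4) = 0.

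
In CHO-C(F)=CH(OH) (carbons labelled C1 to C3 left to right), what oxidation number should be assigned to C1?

C1 has one bond to C (0), a double bond to O (2×+1 = +2), one bond to H (-1).
Oxidation state = 0 + 2 − 1 = +1.

+1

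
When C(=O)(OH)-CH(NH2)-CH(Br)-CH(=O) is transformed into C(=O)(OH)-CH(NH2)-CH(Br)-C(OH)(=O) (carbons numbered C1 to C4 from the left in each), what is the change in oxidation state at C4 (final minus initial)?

+2

Before: C4 has 1 bond to C, 1 bond to H, 2 bonds to O → oxidation state +1.
After: C4 has 1 bond to C, 3 bonds to O → oxidation state +3.
Δ = +3 − (+1) = +2, so this is an oxidation at C4.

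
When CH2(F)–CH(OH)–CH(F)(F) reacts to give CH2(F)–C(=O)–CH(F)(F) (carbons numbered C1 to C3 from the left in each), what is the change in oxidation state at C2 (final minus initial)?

Before: C2 has 2 bonds to C, 1 bond to H, 1 bond to O → oxidation state 0.
After: C2 has 2 bonds to C, 2 bonds to O → oxidation state +2.
Δ = +2 − (0) = +2, so this is an oxidation at C2.

+2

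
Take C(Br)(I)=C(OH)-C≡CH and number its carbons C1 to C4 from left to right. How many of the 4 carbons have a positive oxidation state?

Tallying each carbon's bonds:
C1: 2C, 1Br, 1I → 0 + 1 + 1 = +2
C2: 3C, 1O → 0 + 1 = +1
C3: 4C → 0 = 0
C4: 3C, 1H → 0 − 1 = -1
2 carbons (C1, C2) meet the condition.

2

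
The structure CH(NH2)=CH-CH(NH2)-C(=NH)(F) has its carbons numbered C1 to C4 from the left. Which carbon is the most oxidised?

C4

Tallying each carbon's bonds:
C1: 2C, 1H, 1N → 0 − 1 + 1 = 0
C2: 3C, 1H → 0 − 1 = -1
C3: 2C, 1H, 1N → 0 − 1 + 1 = 0
C4: 1C, 2N, 1F → 0 + 2 + 1 = +3
The most oxidised carbon is C4 at +3.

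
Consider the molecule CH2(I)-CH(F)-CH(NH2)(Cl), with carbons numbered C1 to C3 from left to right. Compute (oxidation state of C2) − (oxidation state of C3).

-1

C2: 2C, 1H, 1F → 0 − 1 + 1 = 0
C3: 1C, 1H, 1N, 1Cl → 0 − 1 + 1 + 1 = +1
Difference: 0 − (+1) = -1.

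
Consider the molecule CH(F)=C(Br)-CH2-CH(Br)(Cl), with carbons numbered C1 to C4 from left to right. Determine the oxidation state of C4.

Bonds to more-electronegative neighbours contribute +1 each, bonds to H or metals contribute −1 each, and C–C bonds contribute 0.
C4 has one bond to C (0), one bond to Br (+1), one bond to Cl (+1), one bond to H (-1).
Oxidation state = 0 + 1 + 1 − 1 = +1.

+1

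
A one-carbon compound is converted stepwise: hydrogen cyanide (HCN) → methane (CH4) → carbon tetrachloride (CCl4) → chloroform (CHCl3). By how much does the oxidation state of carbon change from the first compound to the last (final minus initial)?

0

Carbon oxidation states along the series — hydrogen cyanide: +2, methane: -4, carbon tetrachloride: +4, chloroform: +2.
Net change = +2 − (+2) = 0.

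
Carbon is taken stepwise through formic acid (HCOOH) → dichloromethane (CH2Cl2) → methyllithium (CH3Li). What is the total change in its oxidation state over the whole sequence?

Carbon oxidation states along the series — formic acid: +2, dichloromethane: 0, methyllithium: -4.
Net change = -4 − (+2) = -6.

-6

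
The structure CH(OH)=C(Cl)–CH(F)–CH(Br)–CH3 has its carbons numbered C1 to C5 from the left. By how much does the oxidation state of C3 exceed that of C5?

C3: 2C, 1H, 1F → 0 − 1 + 1 = 0
C5: 1C, 3H → 0 − 3 = -3
Difference: 0 − (-3) = +3.

+3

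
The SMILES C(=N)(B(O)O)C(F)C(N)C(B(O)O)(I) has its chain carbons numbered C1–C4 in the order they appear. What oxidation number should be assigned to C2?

0

C2 has one bond to C (0), one bond to C (0), one bond to F (+1), one bond to H (-1).
Oxidation state = 0 + 0 + 1 − 1 = 0.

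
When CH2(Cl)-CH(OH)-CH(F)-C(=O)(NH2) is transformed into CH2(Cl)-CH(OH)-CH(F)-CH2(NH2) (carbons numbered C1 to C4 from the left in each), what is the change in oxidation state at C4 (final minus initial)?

Before: C4 has 1 bond to C, 2 bonds to O, 1 bond to N → oxidation state +3.
After: C4 has 1 bond to C, 2 bonds to H, 1 bond to N → oxidation state -1.
Δ = -1 − (+3) = -4, so this is a reduction at C4.

-4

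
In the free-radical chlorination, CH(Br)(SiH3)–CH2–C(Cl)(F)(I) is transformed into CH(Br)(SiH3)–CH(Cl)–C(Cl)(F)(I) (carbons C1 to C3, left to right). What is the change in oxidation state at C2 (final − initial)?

Before: C2 has 2 bonds to C, 2 bonds to H → oxidation state -2.
After: C2 has 2 bonds to C, 1 bond to H, 1 bond to Cl → oxidation state 0.
Δ = 0 − (-2) = +2, so this is an oxidation at C2.

+2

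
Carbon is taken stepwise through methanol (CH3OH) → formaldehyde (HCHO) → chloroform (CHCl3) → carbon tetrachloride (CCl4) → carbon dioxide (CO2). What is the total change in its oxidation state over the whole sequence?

+6

Carbon oxidation states along the series — methanol: -2, formaldehyde: 0, chloroform: +2, carbon tetrachloride: +4, carbon dioxide: +4.
Net change = +4 − (-2) = +6.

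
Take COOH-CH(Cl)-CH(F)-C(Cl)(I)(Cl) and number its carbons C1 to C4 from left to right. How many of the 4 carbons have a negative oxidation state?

Tallying each carbon's bonds:
C1: 1C, 3O → 0 + 3 = +3
C2: 2C, 1H, 1Cl → 0 − 1 + 1 = 0
C3: 2C, 1H, 1F → 0 − 1 + 1 = 0
C4: 1C, 2Cl, 1I → 0 + 2 + 1 = +3
0 carbons meet the condition.

0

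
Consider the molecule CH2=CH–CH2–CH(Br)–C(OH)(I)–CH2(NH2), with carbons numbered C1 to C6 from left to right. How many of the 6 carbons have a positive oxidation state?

1

Tallying each carbon's bonds:
C1: 2C, 2H → 0 − 2 = -2
C2: 3C, 1H → 0 − 1 = -1
C3: 2C, 2H → 0 − 2 = -2
C4: 2C, 1H, 1Br → 0 − 1 + 1 = 0
C5: 2C, 1O, 1I → 0 + 1 + 1 = +2
C6: 1C, 2H, 1N → 0 − 2 + 1 = -1
1 carbon (C5) meets the condition.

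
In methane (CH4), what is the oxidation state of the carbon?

Assign +1 per bond to O/N/halogen, −1 per bond to H or an electropositive element, and 0 per bond to carbon.
The carbon has one bond to H (-1), one bond to H (-1), one bond to H (-1), one bond to H (-1).
Oxidation state = -1 − 1 − 1 − 1 = -4.

-4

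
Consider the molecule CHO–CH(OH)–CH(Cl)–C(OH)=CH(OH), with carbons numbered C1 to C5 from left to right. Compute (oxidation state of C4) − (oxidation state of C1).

0

C4: 3C, 1O → 0 + 1 = +1
C1: 1C, 1H, 2O → 0 − 1 + 2 = +1
Difference: +1 − (+1) = 0.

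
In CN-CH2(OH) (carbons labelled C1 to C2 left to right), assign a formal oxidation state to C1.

+3

Bonds to more-electronegative neighbours contribute +1 each, bonds to H or metals contribute −1 each, and C–C bonds contribute 0.
C1 has one bond to C (0), a triple bond to N (3×+1 = +3).
Oxidation state = 0 + 3 = +3.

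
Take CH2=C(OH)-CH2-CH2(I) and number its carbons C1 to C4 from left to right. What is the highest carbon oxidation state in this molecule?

Count +1 for every bond to an atom more electronegative than carbon and −1 for every bond to one less electronegative; C–C bonds are 0. Tallying each carbon:
C1: 2C, 2H → 0 − 2 = -2
C2: 3C, 1O → 0 + 1 = +1
C3: 2C, 2H → 0 − 2 = -2
C4: 1C, 2H, 1I → 0 − 2 + 1 = -1
The highest value is +1.

+1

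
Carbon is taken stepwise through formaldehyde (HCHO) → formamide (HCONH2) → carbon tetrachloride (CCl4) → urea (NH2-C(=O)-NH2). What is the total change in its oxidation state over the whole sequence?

Carbon oxidation states along the series — formaldehyde: 0, formamide: +2, carbon tetrachloride: +4, urea: +4.
Net change = +4 − (0) = +4.

+4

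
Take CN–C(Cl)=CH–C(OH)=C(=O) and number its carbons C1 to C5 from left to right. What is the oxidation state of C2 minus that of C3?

+2

C2: 3C, 1Cl → 0 + 1 = +1
C3: 3C, 1H → 0 − 1 = -1
Difference: +1 − (-1) = +2.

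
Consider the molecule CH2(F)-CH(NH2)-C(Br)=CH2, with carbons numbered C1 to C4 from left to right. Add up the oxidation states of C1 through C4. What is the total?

-2

Count +1 for every bond to an atom more electronegative than carbon and −1 for every bond to one less electronegative; C–C bonds are 0. Tallying each carbon:
C1: 1C, 2H, 1F → 0 − 2 + 1 = -1
C2: 2C, 1H, 1N → 0 − 1 + 1 = 0
C3: 3C, 1Br → 0 + 1 = +1
C4: 2C, 2H → 0 − 2 = -2
Sum = -1 + 0 + 1 − 2 = -2.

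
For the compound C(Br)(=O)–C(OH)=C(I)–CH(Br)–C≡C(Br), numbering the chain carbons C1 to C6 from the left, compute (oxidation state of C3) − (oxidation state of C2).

C3: 3C, 1I → 0 + 1 = +1
C2: 3C, 1O → 0 + 1 = +1
Difference: +1 − (+1) = 0.

0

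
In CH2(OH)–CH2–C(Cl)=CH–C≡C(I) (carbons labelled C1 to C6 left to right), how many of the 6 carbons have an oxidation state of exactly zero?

Assign +1 per bond to O/N/halogen, −1 per bond to H or an electropositive element, and 0 per bond to carbon. Tallying each carbon:
C1: 1C, 2H, 1O → 0 − 2 + 1 = -1
C2: 2C, 2H → 0 − 2 = -2
C3: 3C, 1Cl → 0 + 1 = +1
C4: 3C, 1H → 0 − 1 = -1
C5: 4C → 0 = 0
C6: 3C, 1I → 0 + 1 = +1
1 carbon (C5) meets the condition.

1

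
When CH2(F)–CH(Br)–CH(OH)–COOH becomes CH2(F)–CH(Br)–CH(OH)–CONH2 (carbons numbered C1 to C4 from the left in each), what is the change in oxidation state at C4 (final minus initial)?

Before: C4 has 1 bond to C, 3 bonds to O → oxidation state +3.
After: C4 has 1 bond to C, 2 bonds to O, 1 bond to N → oxidation state +3.
Δ = +3 − (+3) = 0, so no net redox change at C4.

0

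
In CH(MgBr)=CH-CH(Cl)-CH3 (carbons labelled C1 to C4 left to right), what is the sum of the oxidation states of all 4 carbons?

Each bond to a more electronegative atom (O, N, halogen) counts +1, each bond to a less electronegative atom (H, metal, B, Si) counts −1, and each C–C bond counts 0. Tallying each carbon:
C1: 2C, 1H, 1Mg → 0 − 1 − 1 = -2
C2: 3C, 1H → 0 − 1 = -1
C3: 2C, 1H, 1Cl → 0 − 1 + 1 = 0
C4: 1C, 3H → 0 − 3 = -3
Sum = -2 − 1 + 0 − 3 = -6.

-6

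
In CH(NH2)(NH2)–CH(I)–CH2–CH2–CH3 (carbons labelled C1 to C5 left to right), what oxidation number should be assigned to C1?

Each bond to a more electronegative atom (O, N, halogen) counts +1, each bond to a less electronegative atom (H, metal, B, Si) counts −1, and each C–C bond counts 0.
C1 has one bond to C (0), one bond to H (-1), one bond to N (+1), one bond to N (+1).
Oxidation state = 0 − 1 + 1 + 1 = +1.

+1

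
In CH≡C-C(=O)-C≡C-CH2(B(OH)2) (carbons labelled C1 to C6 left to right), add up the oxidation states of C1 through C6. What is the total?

-2

Assign +1 per bond to O/N/halogen, −1 per bond to H or an electropositive element, and 0 per bond to carbon. Tallying each carbon:
C1: 3C, 1H → 0 − 1 = -1
C2: 4C → 0 = 0
C3: 2C, 2O → 0 + 2 = +2
C4: 4C → 0 = 0
C5: 4C → 0 = 0
C6: 1C, 2H, 1B → 0 − 2 − 1 = -3
Sum = -1 + 0 + 2 + 0 + 0 − 3 = -2.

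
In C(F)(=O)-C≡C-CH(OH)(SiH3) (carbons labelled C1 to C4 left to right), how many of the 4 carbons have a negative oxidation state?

Tallying each carbon's bonds:
C1: 1C, 2O, 1F → 0 + 2 + 1 = +3
C2: 4C → 0 = 0
C3: 4C → 0 = 0
C4: 1C, 1H, 1O, 1Si → 0 − 1 + 1 − 1 = -1
1 carbon (C4) meets the condition.

1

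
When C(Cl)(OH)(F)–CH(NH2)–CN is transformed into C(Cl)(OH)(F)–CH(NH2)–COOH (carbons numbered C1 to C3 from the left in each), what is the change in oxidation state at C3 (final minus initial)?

Before: C3 has 1 bond to C, 3 bonds to N → oxidation state +3.
After: C3 has 1 bond to C, 3 bonds to O → oxidation state +3.
Δ = +3 − (+3) = 0, so no net redox change at C3.

0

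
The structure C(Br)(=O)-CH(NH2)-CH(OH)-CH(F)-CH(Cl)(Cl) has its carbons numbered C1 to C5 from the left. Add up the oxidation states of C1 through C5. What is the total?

Each bond to a more electronegative atom (O, N, halogen) counts +1, each bond to a less electronegative atom (H, metal, B, Si) counts −1, and each C–C bond counts 0. Tallying each carbon:
C1: 1C, 2O, 1Br → 0 + 2 + 1 = +3
C2: 2C, 1H, 1N → 0 − 1 + 1 = 0
C3: 2C, 1H, 1O → 0 − 1 + 1 = 0
C4: 2C, 1H, 1F → 0 − 1 + 1 = 0
C5: 1C, 1H, 2Cl → 0 − 1 + 2 = +1
Sum = +3 + 0 + 0 + 0 + 1 = +4.

+4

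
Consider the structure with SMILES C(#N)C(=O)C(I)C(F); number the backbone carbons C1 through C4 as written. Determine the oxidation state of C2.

+2

C2 has one bond to C (0), one bond to C (0), a double bond to O (2×+1 = +2).
Oxidation state = 0 + 0 + 2 = +2.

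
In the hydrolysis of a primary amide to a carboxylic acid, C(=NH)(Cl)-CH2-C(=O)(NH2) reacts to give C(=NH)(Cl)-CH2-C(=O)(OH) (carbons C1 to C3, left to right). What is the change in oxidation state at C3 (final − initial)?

Before: C3 has 1 bond to C, 2 bonds to O, 1 bond to N → oxidation state +3.
After: C3 has 1 bond to C, 3 bonds to O → oxidation state +3.
Δ = +3 − (+3) = 0, so no net redox change at C3.

0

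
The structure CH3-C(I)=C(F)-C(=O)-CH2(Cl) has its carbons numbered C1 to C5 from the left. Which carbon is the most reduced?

C1

Assign +1 per bond to O/N/halogen, −1 per bond to H or an electropositive element, and 0 per bond to carbon. Tallying each carbon:
C1: 1C, 3H → 0 − 3 = -3
C2: 3C, 1I → 0 + 1 = +1
C3: 3C, 1F → 0 + 1 = +1
C4: 2C, 2O → 0 + 2 = +2
C5: 1C, 2H, 1Cl → 0 − 2 + 1 = -1
The most reduced carbon is C1 at -3.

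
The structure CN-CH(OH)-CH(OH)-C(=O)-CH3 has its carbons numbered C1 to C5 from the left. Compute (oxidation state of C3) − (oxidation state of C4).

-2

C3: 2C, 1H, 1O → 0 − 1 + 1 = 0
C4: 2C, 2O → 0 + 2 = +2
Difference: 0 − (+2) = -2.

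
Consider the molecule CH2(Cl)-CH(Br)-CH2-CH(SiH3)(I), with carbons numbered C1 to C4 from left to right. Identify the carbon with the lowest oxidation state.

Tallying each carbon's bonds:
C1: 1C, 2H, 1Cl → 0 − 2 + 1 = -1
C2: 2C, 1H, 1Br → 0 − 1 + 1 = 0
C3: 2C, 2H → 0 − 2 = -2
C4: 1C, 1H, 1I, 1Si → 0 − 1 + 1 − 1 = -1
The most reduced carbon is C3 at -2.

C3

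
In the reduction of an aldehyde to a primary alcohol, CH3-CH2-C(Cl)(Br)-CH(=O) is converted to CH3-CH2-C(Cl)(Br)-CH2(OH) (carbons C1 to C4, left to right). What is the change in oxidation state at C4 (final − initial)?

Before: C4 has 1 bond to C, 1 bond to H, 2 bonds to O → oxidation state +1.
After: C4 has 1 bond to C, 2 bonds to H, 1 bond to O → oxidation state -1.
Δ = -1 − (+1) = -2, so this is a reduction at C4.

-2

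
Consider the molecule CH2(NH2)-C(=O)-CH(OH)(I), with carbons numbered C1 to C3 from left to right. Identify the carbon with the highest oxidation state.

C2

Tallying each carbon's bonds:
C1: 1C, 2H, 1N → 0 − 2 + 1 = -1
C2: 2C, 2O → 0 + 2 = +2
C3: 1C, 1H, 1O, 1I → 0 − 1 + 1 + 1 = +1
The most oxidised carbon is C2 at +2.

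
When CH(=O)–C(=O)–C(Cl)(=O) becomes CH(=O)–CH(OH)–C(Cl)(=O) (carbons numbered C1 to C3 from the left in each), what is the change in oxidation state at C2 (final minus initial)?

Before: C2 has 2 bonds to C, 2 bonds to O → oxidation state +2.
After: C2 has 2 bonds to C, 1 bond to H, 1 bond to O → oxidation state 0.
Δ = 0 − (+2) = -2, so this is a reduction at C2.

-2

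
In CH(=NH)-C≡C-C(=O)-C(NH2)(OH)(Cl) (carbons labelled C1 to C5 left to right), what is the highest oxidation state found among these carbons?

+3

Assign +1 per bond to O/N/halogen, −1 per bond to H or an electropositive element, and 0 per bond to carbon. Tallying each carbon:
C1: 1C, 1H, 2N → 0 − 1 + 2 = +1
C2: 4C → 0 = 0
C3: 4C → 0 = 0
C4: 2C, 2O → 0 + 2 = +2
C5: 1C, 1O, 1N, 1Cl → 0 + 1 + 1 + 1 = +3
The highest value is +3.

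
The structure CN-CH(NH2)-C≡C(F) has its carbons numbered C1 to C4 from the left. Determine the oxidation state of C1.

C1 has one bond to C (0), a triple bond to N (3×+1 = +3).
Oxidation state = 0 + 3 = +3.

+3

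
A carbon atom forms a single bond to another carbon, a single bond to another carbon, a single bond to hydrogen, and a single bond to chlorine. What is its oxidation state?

The carbon has one bond to C (0), one bond to C (0), one bond to Cl (+1), one bond to H (-1).
Oxidation state = 0 + 0 + 1 − 1 = 0.

0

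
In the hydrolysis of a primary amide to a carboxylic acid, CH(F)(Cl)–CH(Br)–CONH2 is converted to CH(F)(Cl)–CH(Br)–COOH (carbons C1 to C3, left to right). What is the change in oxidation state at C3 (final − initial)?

0

Before: C3 has 1 bond to C, 2 bonds to O, 1 bond to N → oxidation state +3.
After: C3 has 1 bond to C, 3 bonds to O → oxidation state +3.
Δ = +3 − (+3) = 0, so no net redox change at C3.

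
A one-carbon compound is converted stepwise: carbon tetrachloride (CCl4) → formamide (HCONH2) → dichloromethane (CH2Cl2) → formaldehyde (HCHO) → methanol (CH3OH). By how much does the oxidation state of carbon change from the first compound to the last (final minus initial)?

-6

Carbon oxidation states along the series — carbon tetrachloride: +4, formamide: +2, dichloromethane: 0, formaldehyde: 0, methanol: -2.
Net change = -2 − (+4) = -6.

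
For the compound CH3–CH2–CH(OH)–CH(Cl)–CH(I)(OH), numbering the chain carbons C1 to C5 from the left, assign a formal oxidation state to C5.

Bonds to more-electronegative neighbours contribute +1 each, bonds to H or metals contribute −1 each, and C–C bonds contribute 0.
C5 has one bond to C (0), one bond to I (+1), one bond to H (-1), one bond to O (+1).
Oxidation state = 0 + 1 − 1 + 1 = +1.

+1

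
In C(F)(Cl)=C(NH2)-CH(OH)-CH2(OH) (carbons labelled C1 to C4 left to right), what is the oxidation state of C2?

Bonds to more-electronegative neighbours contribute +1 each, bonds to H or metals contribute −1 each, and C–C bonds contribute 0.
C2 has a double bond to C (2×0 = 0), one bond to C (0), one bond to N (+1).
Oxidation state = 0 + 0 + 1 = +1.

+1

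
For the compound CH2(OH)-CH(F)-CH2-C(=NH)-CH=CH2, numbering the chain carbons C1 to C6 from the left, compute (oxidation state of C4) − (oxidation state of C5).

+3

C4: 2C, 2N → 0 + 2 = +2
C5: 3C, 1H → 0 − 1 = -1
Difference: +2 − (-1) = +3.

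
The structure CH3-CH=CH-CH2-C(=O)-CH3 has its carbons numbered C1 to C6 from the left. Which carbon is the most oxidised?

Tallying each carbon's bonds:
C1: 1C, 3H → 0 − 3 = -3
C2: 3C, 1H → 0 − 1 = -1
C3: 3C, 1H → 0 − 1 = -1
C4: 2C, 2H → 0 − 2 = -2
C5: 2C, 2O → 0 + 2 = +2
C6: 1C, 3H → 0 − 3 = -3
The most oxidised carbon is C5 at +2.

C5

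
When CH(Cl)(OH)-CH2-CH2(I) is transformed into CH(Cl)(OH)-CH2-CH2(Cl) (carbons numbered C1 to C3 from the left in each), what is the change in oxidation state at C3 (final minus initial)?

Before: C3 has 1 bond to C, 2 bonds to H, 1 bond to I → oxidation state -1.
After: C3 has 1 bond to C, 2 bonds to H, 1 bond to Cl → oxidation state -1.
Δ = -1 − (-1) = 0, so no net redox change at C3.

0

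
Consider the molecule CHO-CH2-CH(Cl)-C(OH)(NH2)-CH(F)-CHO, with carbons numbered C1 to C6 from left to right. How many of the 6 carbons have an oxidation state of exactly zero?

2

Tallying each carbon's bonds:
C1: 1C, 1H, 2O → 0 − 1 + 2 = +1
C2: 2C, 2H → 0 − 2 = -2
C3: 2C, 1H, 1Cl → 0 − 1 + 1 = 0
C4: 2C, 1O, 1N → 0 + 1 + 1 = +2
C5: 2C, 1H, 1F → 0 − 1 + 1 = 0
C6: 1C, 1H, 2O → 0 − 1 + 2 = +1
2 carbons (C3, C5) meet the condition.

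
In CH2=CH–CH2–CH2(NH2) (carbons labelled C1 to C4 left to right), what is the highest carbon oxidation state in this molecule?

-1

Assign +1 per bond to O/N/halogen, −1 per bond to H or an electropositive element, and 0 per bond to carbon. Tallying each carbon:
C1: 2C, 2H → 0 − 2 = -2
C2: 3C, 1H → 0 − 1 = -1
C3: 2C, 2H → 0 − 2 = -2
C4: 1C, 2H, 1N → 0 − 2 + 1 = -1
The highest value is -1.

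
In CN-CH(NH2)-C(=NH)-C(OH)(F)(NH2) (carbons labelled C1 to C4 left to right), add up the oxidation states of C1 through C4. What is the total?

Each bond to a more electronegative atom (O, N, halogen) counts +1, each bond to a less electronegative atom (H, metal, B, Si) counts −1, and each C–C bond counts 0. Tallying each carbon:
C1: 1C, 3N → 0 + 3 = +3
C2: 2C, 1H, 1N → 0 − 1 + 1 = 0
C3: 2C, 2N → 0 + 2 = +2
C4: 1C, 1O, 1N, 1F → 0 + 1 + 1 + 1 = +3
Sum = +3 + 0 + 2 + 3 = +8.

+8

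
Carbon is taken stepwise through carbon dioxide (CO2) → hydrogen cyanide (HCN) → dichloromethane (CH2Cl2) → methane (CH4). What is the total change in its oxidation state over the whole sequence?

Carbon oxidation states along the series — carbon dioxide: +4, hydrogen cyanide: +2, dichloromethane: 0, methane: -4.
Net change = -4 − (+4) = -8.

-8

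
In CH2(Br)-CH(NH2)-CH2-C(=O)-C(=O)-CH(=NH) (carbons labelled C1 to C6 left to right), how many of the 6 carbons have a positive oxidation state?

3

Bonds to more-electronegative neighbours contribute +1 each, bonds to H or metals contribute −1 each, and C–C bonds contribute 0. Tallying each carbon:
C1: 1C, 2H, 1Br → 0 − 2 + 1 = -1
C2: 2C, 1H, 1N → 0 − 1 + 1 = 0
C3: 2C, 2H → 0 − 2 = -2
C4: 2C, 2O → 0 + 2 = +2
C5: 2C, 2O → 0 + 2 = +2
C6: 1C, 1H, 2N → 0 − 1 + 2 = +1
3 carbons (C4, C5, C6) meet the condition.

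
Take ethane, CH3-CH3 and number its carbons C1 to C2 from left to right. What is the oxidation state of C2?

-3

C2 has one bond to H (-1), one bond to H (-1), one bond to H (-1), one bond to C (0).
Oxidation state = -1 − 1 − 1 + 0 = -3.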